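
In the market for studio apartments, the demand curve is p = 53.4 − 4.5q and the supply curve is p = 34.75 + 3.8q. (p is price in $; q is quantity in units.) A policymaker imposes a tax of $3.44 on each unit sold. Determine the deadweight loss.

$0.71

Competitive equilibrium: 53.4 − 4.5q = 34.75 + 3.8q → q* = 2.247, p* = 43.2886.
With the tax, the buyer price exceeds the seller price by 3.44: (53.4 − 4.5q) − (34.75 + 3.8q) = 3.44 → q' = 1.8325.
Δq = 2.247 − 1.8325 = 0.4145; the wedge equals the tax, 3.44.
The triangle = ½ × 0.4145 × 3.44 = $0.71.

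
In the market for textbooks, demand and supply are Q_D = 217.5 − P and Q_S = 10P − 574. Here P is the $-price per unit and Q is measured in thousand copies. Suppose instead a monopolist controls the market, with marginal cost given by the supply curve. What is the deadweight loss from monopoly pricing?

In inverse form: demand P = 217.5 − Q, supply P = 57.4 + 0.1Q.
Competitive equilibrium: 217.5 − Q = 57.4 + 0.1Q → Q* = 145.5455, P* = 71.9545.
Marginal revenue: MR = 217.5 − 2Q. Set MR = MC: 217.5 − 2Q = 57.4 + 0.1Q → Q_m = 76.2381.
Price P_m = 217.5 − 1·76.2381 = 141.2619; MC(Q_m) = 57.4 + 0.1·76.2381 = 65.0238.
Competitive Q* = 145.5455, so ΔQ = 69.3074; wedge = 141.2619 − 65.0238 = 76.2381.
Deadweight loss = ½ × 69.3074 × 76.2381 = $2641.93 thousand.

$2641.93 thousand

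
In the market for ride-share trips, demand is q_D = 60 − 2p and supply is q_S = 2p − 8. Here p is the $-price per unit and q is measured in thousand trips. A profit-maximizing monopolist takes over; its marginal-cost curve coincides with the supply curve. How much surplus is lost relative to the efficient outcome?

$37.56 thousand

In inverse form: demand p = 30 − 0.5q, supply p = 4 + 0.5q.
Competitive equilibrium: 30 − 0.5q = 4 + 0.5q → q* = 26, p* = 17.
Marginal revenue: MR = 30 − q. Set MR = MC: 30 − q = 4 + 0.5q → q_m = 17.3333.
Price p_m = 30 − 0.5·17.3333 = 21.3334; MC(q_m) = 4 + 0.5·17.3333 = 12.6667.
Competitive q* = 26, so Δq = 8.6667; wedge = 21.3334 − 12.6667 = 8.6667.
DWL = ½ × 8.6667 × 8.6667 = $37.56 thousand.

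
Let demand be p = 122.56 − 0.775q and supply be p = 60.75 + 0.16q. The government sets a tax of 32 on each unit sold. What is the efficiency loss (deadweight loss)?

Competitive equilibrium: 122.56 − 0.775q = 60.75 + 0.16q → q* = 66.107, p* = 71.3271.
With the tax, the buyer price exceeds the seller price by 32: (122.56 − 0.775q) − (60.75 + 0.16q) = 32 → q' = 31.8824.
Δq = 66.107 − 31.8824 = 34.2246; the wedge equals the tax, 32.
Welfare loss = ½ × 34.2246 × 32 = 547.59.

547.59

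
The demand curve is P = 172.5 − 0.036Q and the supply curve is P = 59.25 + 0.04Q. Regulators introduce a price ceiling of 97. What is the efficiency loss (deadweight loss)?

Competitive equilibrium: 172.5 − 0.036Q = 59.25 + 0.04Q → Q* = 1490.1316, P* = 118.8553.
At the ceiling P = 97, quantity supplied = (97 − 59.25)/0.04 = 943.75.
Willingness to pay at Q' = 943.75: 172.5 − 0.036·943.75 = 138.525.
ΔQ = 1490.1316 − 943.75 = 546.3816; wedge = 138.525 − 97 = 41.525.
The triangle = ½ × 546.3816 × 41.525 = 11344.25.

11344.25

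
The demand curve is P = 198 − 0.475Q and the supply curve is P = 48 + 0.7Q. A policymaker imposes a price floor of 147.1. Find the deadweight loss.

246.94

Competitive equilibrium: 198 − 0.475Q = 48 + 0.7Q → Q* = 127.6596, P* = 137.3617.
At the floor P = 147.1, quantity demanded = (198 − 147.1)/0.475 = 107.1579.
Sellers' marginal cost at Q' = 107.1579: 48 + 0.7·107.1579 = 123.0105.
ΔQ = 127.6596 − 107.1579 = 20.5017; wedge = 147.1 − 123.0105 = 24.0895.
DWL = ½ × 20.5017 × 24.0895 = 246.94.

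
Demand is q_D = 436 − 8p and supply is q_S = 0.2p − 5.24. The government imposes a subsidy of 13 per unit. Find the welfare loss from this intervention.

16.49

In inverse form: demand p = 54.5 − 0.125q, supply p = 26.2 + 5q.
Competitive equilibrium: 54.5 − 0.125q = 26.2 + 5q → q* = 5.522, p* = 53.8098.
The subsidy lowers effective supply by 13: p = 13.2 + 5q.
New quantity: 54.5 − 0.125q = 13.2 + 5q → q' = 8.0585.
Overproduction Δq = 8.0585 − 5.522 = 2.5365; wedge = subsidy = 13.
Deadweight loss = ½ × 2.5365 × 13 = 16.49.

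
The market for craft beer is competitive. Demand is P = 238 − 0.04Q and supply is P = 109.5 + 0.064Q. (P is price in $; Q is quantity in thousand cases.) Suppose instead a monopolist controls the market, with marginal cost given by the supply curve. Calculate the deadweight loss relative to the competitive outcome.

$6125.45 thousand

Competitive equilibrium: 238 − 0.04Q = 109.5 + 0.064Q → Q* = 1235.57692, P* = 188.57692.
Marginal revenue: MR = 238 − 0.08Q. Set MR = MC: 238 − 0.08Q = 109.5 + 0.064Q → Q_m = 892.36111.
Price P_m = 238 − 0.04·892.36111 = 202.30556; MC(Q_m) = 109.5 + 0.064·892.36111 = 166.61111.
Competitive Q* = 1235.57692, so ΔQ = 343.21581; wedge = 202.30556 − 166.61111 = 35.69445.
Welfare loss = ½ × 343.21581 × 35.69445 = $6125.45 thousand.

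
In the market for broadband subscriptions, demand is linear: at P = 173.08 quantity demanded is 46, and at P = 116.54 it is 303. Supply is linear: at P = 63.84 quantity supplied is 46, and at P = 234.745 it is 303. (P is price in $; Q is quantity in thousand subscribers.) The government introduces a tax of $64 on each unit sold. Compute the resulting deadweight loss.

$2314.12 thousand

Demand slope = (116.54 − 173.08)/(303 − 46) = −0.22, so P = 183.2 − 0.22Q.
Supply slope = (234.745 − 63.84)/(303 − 46) = 0.665, so P = 33.25 + 0.665Q.
Competitive equilibrium: 183.2 − 0.22Q = 33.25 + 0.665Q → Q* = 169.435, P* = 145.9243.
With the tax, the buyer price exceeds the seller price by 64: (183.2 − 0.22Q) − (33.25 + 0.665Q) = 64 → Q' = 97.1186.
ΔQ = 169.435 − 97.1186 = 72.3164; the wedge equals the tax, 64.
The triangle = ½ × 72.3164 × 64 = $2314.12 thousand.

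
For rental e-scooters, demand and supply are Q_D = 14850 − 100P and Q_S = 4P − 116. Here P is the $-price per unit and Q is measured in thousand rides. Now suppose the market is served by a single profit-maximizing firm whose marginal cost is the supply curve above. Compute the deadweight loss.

In inverse form: demand P = 148.5 − 0.01Q, supply P = 29 + 0.25Q.
Competitive equilibrium: 148.5 − 0.01Q = 29 + 0.25Q → Q* = 459.6154, P* = 143.9038.
Marginal revenue: MR = 148.5 − 0.02Q. Set MR = MC: 148.5 − 0.02Q = 29 + 0.25Q → Q_m = 442.5926.
Price P_m = 148.5 − 0.01·442.5926 = 144.0741; MC(Q_m) = 29 + 0.25·442.5926 = 139.6482.
Competitive Q* = 459.6154, so ΔQ = 17.0228; wedge = 144.0741 − 139.6482 = 4.4259.
Deadweight loss = ½ × 17.0228 × 4.4259 = $37.67 thousand.

$37.67 thousand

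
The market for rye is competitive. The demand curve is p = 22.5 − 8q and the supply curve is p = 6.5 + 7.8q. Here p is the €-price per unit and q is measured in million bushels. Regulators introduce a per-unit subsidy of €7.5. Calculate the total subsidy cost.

Competitive equilibrium: 22.5 − 8q = 6.5 + 7.8q → q* = 1.01266, p* = 14.39873.
The subsidy lowers effective supply by 7.5: p = 7.8q − 1.
New quantity: 22.5 − 8q = 7.8q − 1 → q' = 1.48734.
Total subsidy cost = 7.5 × 1.48734 = €11.16 million.

€11.16 million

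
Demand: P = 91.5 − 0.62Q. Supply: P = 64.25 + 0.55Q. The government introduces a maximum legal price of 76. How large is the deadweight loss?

Competitive equilibrium: 91.5 − 0.62Q = 64.25 + 0.55Q → Q* = 23.2906, P* = 77.0598.
At the ceiling P = 76, quantity supplied = (76 − 64.25)/0.55 = 21.3636.
Willingness to pay at Q' = 21.3636: 91.5 − 0.62·21.3636 = 78.2546.
ΔQ = 23.2906 − 21.3636 = 1.927; wedge = 78.2546 − 76 = 2.2546.
DWL = ½ × 1.927 × 2.2546 = 2.17.

2.17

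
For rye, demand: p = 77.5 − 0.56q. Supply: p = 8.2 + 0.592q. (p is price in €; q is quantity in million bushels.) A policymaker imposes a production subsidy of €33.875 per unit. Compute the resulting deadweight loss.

Competitive equilibrium: 77.5 − 0.56q = 8.2 + 0.592q → q* = 60.1563, p* = 43.8125.
The subsidy lowers effective supply by 33.875: p = 0.592q − 25.675.
New quantity: 77.5 − 0.56q = 0.592q − 25.675 → q' = 89.5616.
Overproduction Δq = 89.5616 − 60.1563 = 29.4053; wedge = subsidy = 33.875.
Deadweight loss = ½ × 29.4053 × 33.875 = €498.05 million.

€498.05 million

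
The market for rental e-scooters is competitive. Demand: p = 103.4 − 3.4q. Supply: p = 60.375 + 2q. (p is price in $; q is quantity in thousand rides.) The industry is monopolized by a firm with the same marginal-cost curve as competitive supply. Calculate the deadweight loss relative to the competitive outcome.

$25.59 thousand

Competitive equilibrium: 103.4 − 3.4q = 60.375 + 2q → q* = 7.9676, p* = 76.3102.
Marginal revenue: MR = 103.4 − 6.8q. Set MR = MC: 103.4 − 6.8q = 60.375 + 2q → q_m = 4.8892.
Price p_m = 103.4 − 3.4·4.8892 = 86.7767; MC(q_m) = 60.375 + 2·4.8892 = 70.1534.
Competitive q* = 7.9676, so Δq = 3.0784; wedge = 86.7767 − 70.1534 = 16.6233.
Deadweight loss = ½ × 3.0784 × 16.6233 = $25.59 thousand.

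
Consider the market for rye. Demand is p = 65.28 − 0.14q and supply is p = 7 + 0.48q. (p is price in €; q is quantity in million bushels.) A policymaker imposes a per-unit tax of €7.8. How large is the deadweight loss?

€49.06 million

Competitive equilibrium: 65.28 − 0.14q = 7 + 0.48q → q* = 94, p* = 52.12.
With the tax, the buyer price exceeds the seller price by 7.8: (65.28 − 0.14q) − (7 + 0.48q) = 7.8 → q' = 81.4194.
Δq = 94 − 81.4194 = 12.5806; the wedge equals the tax, 7.8.
DWL = ½ × 12.5806 × 7.8 = €49.06 million.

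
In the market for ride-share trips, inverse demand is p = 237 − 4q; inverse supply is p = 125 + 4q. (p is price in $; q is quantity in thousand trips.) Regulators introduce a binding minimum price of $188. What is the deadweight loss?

Competitive equilibrium: 237 − 4q = 125 + 4q → q* = 14, p* = 181.
At the floor p = 188, quantity demanded = (237 − 188)/4 = 12.25.
Sellers' marginal cost at q' = 12.25: 125 + 4·12.25 = 174.
Δq = 14 − 12.25 = 1.75; wedge = 188 − 174 = 14.
The triangle = ½ × 1.75 × 14 = $12.25 thousand.

$12.25 thousand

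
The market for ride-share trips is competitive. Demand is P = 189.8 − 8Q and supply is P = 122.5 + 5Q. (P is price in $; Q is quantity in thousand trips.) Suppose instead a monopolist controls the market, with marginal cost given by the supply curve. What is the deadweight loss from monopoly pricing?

$25.28 thousand

Competitive equilibrium: 189.8 − 8Q = 122.5 + 5Q → Q* = 5.1769, P* = 148.3846.
Marginal revenue: MR = 189.8 − 16Q. Set MR = MC: 189.8 − 16Q = 122.5 + 5Q → Q_m = 3.2048.
Price P_m = 189.8 − 8·3.2048 = 164.1616; MC(Q_m) = 122.5 + 5·3.2048 = 138.524.
Competitive Q* = 5.1769, so ΔQ = 1.9721; wedge = 164.1616 − 138.524 = 25.6376.
Deadweight loss = ½ × 1.9721 × 25.6376 = $25.28 thousand.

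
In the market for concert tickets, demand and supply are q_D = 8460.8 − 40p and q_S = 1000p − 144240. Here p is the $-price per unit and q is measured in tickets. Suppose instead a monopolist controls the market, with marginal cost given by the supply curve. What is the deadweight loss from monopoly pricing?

In inverse form: demand p = 211.52 − 0.025q, supply p = 144.24 + 0.001q.
Competitive equilibrium: 211.52 − 0.025q = 144.24 + 0.001q → q* = 2587.6923, p* = 146.8277.
Marginal revenue: MR = 211.52 − 0.05q. Set MR = MC: 211.52 − 0.05q = 144.24 + 0.001q → q_m = 1319.2157.
Price p_m = 211.52 − 0.025·1319.2157 = 178.5396; MC(q_m) = 144.24 + 0.001·1319.2157 = 145.5592.
Competitive q* = 2587.6923, so Δq = 1268.4766; wedge = 178.5396 − 145.5592 = 32.9804.
The triangle = ½ × 1268.4766 × 32.9804 = $20917.43.

$20917.43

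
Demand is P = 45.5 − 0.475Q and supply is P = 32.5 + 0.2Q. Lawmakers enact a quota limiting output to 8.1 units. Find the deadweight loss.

42.03

Competitive equilibrium: 45.5 − 0.475Q = 32.5 + 0.2Q → Q* = 19.2593, P* = 36.3519.
At Q = 8.1: demand price = 45.5 − 0.475·8.1 = 41.6525; supply price = 32.5 + 0.2·8.1 = 34.12.
ΔQ = 19.2593 − 8.1 = 11.1593; wedge = 41.6525 − 34.12 = 7.5325.
The triangle = ½ × 11.1593 × 7.5325 = 42.03.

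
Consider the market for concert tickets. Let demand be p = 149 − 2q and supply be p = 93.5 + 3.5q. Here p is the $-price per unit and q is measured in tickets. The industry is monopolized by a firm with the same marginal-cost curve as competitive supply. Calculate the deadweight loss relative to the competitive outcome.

Competitive equilibrium: 149 − 2q = 93.5 + 3.5q → q* = 10.0909, p* = 128.8182.
Marginal revenue: MR = 149 − 4q. Set MR = MC: 149 − 4q = 93.5 + 3.5q → q_m = 7.4.
Price p_m = 149 − 2·7.4 = 134.2; MC(q_m) = 93.5 + 3.5·7.4 = 119.4.
Competitive q* = 10.0909, so Δq = 2.6909; wedge = 134.2 − 119.4 = 14.8.
Welfare loss = ½ × 2.6909 × 14.8 = $19.91.

$19.91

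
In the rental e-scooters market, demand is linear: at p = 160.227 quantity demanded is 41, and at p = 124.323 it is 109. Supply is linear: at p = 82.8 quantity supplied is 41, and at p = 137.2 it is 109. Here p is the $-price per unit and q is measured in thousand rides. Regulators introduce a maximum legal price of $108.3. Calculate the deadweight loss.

Demand slope = (124.323 − 160.227)/(109 − 41) = −0.528, so p = 181.875 − 0.528q.
Supply slope = (137.2 − 82.8)/(109 − 41) = 0.8, so p = 50 + 0.8q.
Competitive equilibrium: 181.875 − 0.528q = 50 + 0.8q → q* = 99.3035, p* = 129.4428.
At the ceiling p = 108.3, quantity supplied = (108.3 − 50)/0.8 = 72.875.
Willingness to pay at q' = 72.875: 181.875 − 0.528·72.875 = 143.397.
Δq = 99.3035 − 72.875 = 26.4285; wedge = 143.397 − 108.3 = 35.097.
The triangle = ½ × 26.4285 × 35.097 = $463.78 thousand.

$463.78 thousand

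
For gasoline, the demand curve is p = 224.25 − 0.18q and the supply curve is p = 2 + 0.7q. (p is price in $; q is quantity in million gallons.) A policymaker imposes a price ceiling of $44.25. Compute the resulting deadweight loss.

Competitive equilibrium: 224.25 − 0.18q = 2 + 0.7q → q* = 252.55682, p* = 178.78977.
At the ceiling p = 44.25, quantity supplied = (44.25 − 2)/0.7 = 60.35714.
Willingness to pay at q' = 60.35714: 224.25 − 0.18·60.35714 = 213.38571.
Δq = 252.55682 − 60.35714 = 192.19968; wedge = 213.38571 − 44.25 = 169.13571.
DWL = ½ × 192.19968 × 169.13571 = $16253.91 million.

$16253.91 million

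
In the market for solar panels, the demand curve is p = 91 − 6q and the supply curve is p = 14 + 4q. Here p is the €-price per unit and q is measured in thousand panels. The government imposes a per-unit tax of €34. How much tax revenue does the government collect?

€146.20 thousand

Competitive equilibrium: 91 − 6q = 14 + 4q → q* = 7.7, p* = 44.8.
With the tax, the buyer price exceeds the seller price by 34: (91 − 6q) − (14 + 4q) = 34 → q' = 4.3.
Tax revenue = 34 × 4.3 = €146.20 thousand.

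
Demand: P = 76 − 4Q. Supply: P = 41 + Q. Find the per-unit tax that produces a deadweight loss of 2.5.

Competitive equilibrium: 76 − 4Q = 41 + Q → Q* = 7, P* = 48.
A tax t gives ΔQ = t/5 and wedge t, so DWL = t²/10.
t²/10 = 2.5 → t² = 25 → t = 5.

5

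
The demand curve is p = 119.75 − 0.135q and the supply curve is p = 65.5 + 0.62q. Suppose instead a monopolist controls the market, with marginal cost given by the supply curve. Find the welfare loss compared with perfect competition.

Competitive equilibrium: 119.75 − 0.135q = 65.5 + 0.62q → q* = 71.8543, p* = 110.0497.
Marginal revenue: MR = 119.75 − 0.27q. Set MR = MC: 119.75 − 0.27q = 65.5 + 0.62q → q_m = 60.9551.
Price p_m = 119.75 − 0.135·60.9551 = 111.5211; MC(q_m) = 65.5 + 0.62·60.9551 = 103.2922.
Competitive q* = 71.8543, so Δq = 10.8992; wedge = 111.5211 − 103.2922 = 8.2289.
Deadweight loss = ½ × 10.8992 × 8.2289 = 44.84.

44.84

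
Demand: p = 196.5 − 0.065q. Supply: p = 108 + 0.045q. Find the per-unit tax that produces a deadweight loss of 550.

11

Competitive equilibrium: 196.5 − 0.065q = 108 + 0.045q → q* = 804.5455, p* = 144.2045.
A tax t gives Δq = t/0.11 and wedge t, so DWL = t²/0.22.
t²/0.22 = 550 → t² = 121 → t = 11.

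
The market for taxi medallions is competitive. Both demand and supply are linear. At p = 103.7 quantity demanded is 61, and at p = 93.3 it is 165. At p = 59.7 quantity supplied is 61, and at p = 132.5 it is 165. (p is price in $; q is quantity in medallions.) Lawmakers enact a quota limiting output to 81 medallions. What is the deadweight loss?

$490

Demand slope = (93.3 − 103.7)/(165 − 61) = −0.1, so p = 109.8 − 0.1q.
Supply slope = (132.5 − 59.7)/(165 − 61) = 0.7, so p = 17 + 0.7q.
Competitive equilibrium: 109.8 − 0.1q = 17 + 0.7q → q* = 116, p* = 98.2.
At q = 81: demand price = 109.8 − 0.1·81 = 101.7; supply price = 17 + 0.7·81 = 73.7.
Δq = 116 − 81 = 35; wedge = 101.7 − 73.7 = 28.
The triangle = ½ × 35 × 28 = $490.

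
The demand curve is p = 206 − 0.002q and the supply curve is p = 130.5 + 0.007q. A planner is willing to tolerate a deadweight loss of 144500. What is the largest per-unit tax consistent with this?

51

Competitive equilibrium: 206 − 0.002q = 130.5 + 0.007q → q* = 8388.8889, p* = 189.2222.
A tax t gives Δq = t/0.009 and wedge t, so DWL = t²/0.018.
t²/0.018 = 144500 → t² = 2601 → t = 51.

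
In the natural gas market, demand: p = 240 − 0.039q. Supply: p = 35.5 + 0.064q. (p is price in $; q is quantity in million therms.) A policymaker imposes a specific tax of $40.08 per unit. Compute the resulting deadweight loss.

$7798.09 million

Competitive equilibrium: 240 − 0.039q = 35.5 + 0.064q → q* = 1985.4369, p* = 162.568.
With the tax, the buyer price exceeds the seller price by 40.08: (240 − 0.039q) − (35.5 + 0.064q) = 40.08 → q' = 1596.3107.
Δq = 1985.4369 − 1596.3107 = 389.1262; the wedge equals the tax, 40.08.
Welfare loss = ½ × 389.1262 × 40.08 = $7798.09 million.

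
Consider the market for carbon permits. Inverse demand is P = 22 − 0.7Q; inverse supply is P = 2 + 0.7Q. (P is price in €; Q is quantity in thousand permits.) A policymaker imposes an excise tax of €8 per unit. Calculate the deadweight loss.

Competitive equilibrium: 22 − 0.7Q = 2 + 0.7Q → Q* = 14.2857, P* = 12.
With the tax, the buyer price exceeds the seller price by 8: (22 − 0.7Q) − (2 + 0.7Q) = 8 → Q' = 8.5714.
ΔQ = 14.2857 − 8.5714 = 5.7143; the wedge equals the tax, 8.
Deadweight loss = ½ × 5.7143 × 8 = €22.86 thousand.

€22.86 thousand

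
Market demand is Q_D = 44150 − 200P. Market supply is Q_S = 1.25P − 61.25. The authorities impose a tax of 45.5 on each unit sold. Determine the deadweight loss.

In inverse form: demand P = 220.75 − 0.005Q, supply P = 49 + 0.8Q.
Competitive equilibrium: 220.75 − 0.005Q = 49 + 0.8Q → Q* = 213.354, P* = 219.6832.
With the tax, the buyer price exceeds the seller price by 45.5: (220.75 − 0.005Q) − (49 + 0.8Q) = 45.5 → Q' = 156.8323.
ΔQ = 213.354 − 156.8323 = 56.5217; the wedge equals the tax, 45.5.
Deadweight loss = ½ × 56.5217 × 45.5 = 1285.87.

1285.87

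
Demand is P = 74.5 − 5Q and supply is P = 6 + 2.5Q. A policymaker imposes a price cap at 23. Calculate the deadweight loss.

Competitive equilibrium: 74.5 − 5Q = 6 + 2.5Q → Q* = 9.1333, P* = 28.8333.
At the ceiling P = 23, quantity supplied = (23 − 6)/2.5 = 6.8.
Willingness to pay at Q' = 6.8: 74.5 − 5·6.8 = 40.5.
ΔQ = 9.1333 − 6.8 = 2.3333; wedge = 40.5 − 23 = 17.5.
The triangle = ½ × 2.3333 × 17.5 = 20.42.

20.42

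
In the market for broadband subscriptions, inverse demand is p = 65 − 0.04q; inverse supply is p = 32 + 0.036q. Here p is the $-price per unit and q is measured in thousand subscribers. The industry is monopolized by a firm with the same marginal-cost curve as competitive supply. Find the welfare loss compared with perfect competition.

Competitive equilibrium: 65 − 0.04q = 32 + 0.036q → q* = 434.2105, p* = 47.6316.
Marginal revenue: MR = 65 − 0.08q. Set MR = MC: 65 − 0.08q = 32 + 0.036q → q_m = 284.4828.
Price p_m = 65 − 0.04·284.4828 = 53.6207; MC(q_m) = 32 + 0.036·284.4828 = 42.2414.
Competitive q* = 434.2105, so Δq = 149.7277; wedge = 53.6207 − 42.2414 = 11.3793.
DWL = ½ × 149.7277 × 11.3793 = $851.90 thousand.

$851.90 thousand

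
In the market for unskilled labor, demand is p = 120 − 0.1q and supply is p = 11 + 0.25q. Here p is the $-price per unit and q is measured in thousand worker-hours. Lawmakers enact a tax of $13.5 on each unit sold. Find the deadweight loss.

Competitive equilibrium: 120 − 0.1q = 11 + 0.25q → q* = 311.4286, p* = 88.8571.
With the tax, the buyer price exceeds the seller price by 13.5: (120 − 0.1q) − (11 + 0.25q) = 13.5 → q' = 272.8571.
Δq = 311.4286 − 272.8571 = 38.5715; the wedge equals the tax, 13.5.
The triangle = ½ × 38.5715 × 13.5 = $260.36 thousand.

$260.36 thousand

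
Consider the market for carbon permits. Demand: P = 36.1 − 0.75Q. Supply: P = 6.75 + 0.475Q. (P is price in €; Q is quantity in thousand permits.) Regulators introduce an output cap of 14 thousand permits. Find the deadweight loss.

€60.75 thousand

Competitive equilibrium: 36.1 − 0.75Q = 6.75 + 0.475Q → Q* = 23.9592, P* = 18.1306.
At Q = 14: demand price = 36.1 − 0.75·14 = 25.6; supply price = 6.75 + 0.475·14 = 13.4.
ΔQ = 23.9592 − 14 = 9.9592; wedge = 25.6 − 13.4 = 12.2.
Welfare loss = ½ × 9.9592 × 12.2 = €60.75 thousand.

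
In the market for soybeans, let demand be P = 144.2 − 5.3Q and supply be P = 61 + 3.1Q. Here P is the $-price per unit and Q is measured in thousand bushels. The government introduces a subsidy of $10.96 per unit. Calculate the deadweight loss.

$7.15 thousand

Competitive equilibrium: 144.2 − 5.3Q = 61 + 3.1Q → Q* = 9.9048, P* = 91.7048.
The subsidy lowers effective supply by 10.96: P = 50.04 + 3.1Q.
New quantity: 144.2 − 5.3Q = 50.04 + 3.1Q → Q' = 11.2095.
Overproduction ΔQ = 11.2095 − 9.9048 = 1.3047; wedge = subsidy = 10.96.
DWL = ½ × 1.3047 × 10.96 = $7.15 thousand.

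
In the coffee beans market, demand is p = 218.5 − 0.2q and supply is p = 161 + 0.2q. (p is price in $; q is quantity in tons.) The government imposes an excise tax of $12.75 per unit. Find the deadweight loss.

$203.20

Competitive equilibrium: 218.5 − 0.2q = 161 + 0.2q → q* = 143.75, p* = 189.75.
With the tax, the buyer price exceeds the seller price by 12.75: (218.5 − 0.2q) − (161 + 0.2q) = 12.75 → q' = 111.875.
Δq = 143.75 − 111.875 = 31.875; the wedge equals the tax, 12.75.
Deadweight loss = ½ × 31.875 × 12.75 = $203.20.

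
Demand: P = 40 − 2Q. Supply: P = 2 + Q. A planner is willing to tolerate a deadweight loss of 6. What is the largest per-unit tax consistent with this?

6

Competitive equilibrium: 40 − 2Q = 2 + Q → Q* = 12.6667, P* = 14.6667.
A tax t gives ΔQ = t/3 and wedge t, so DWL = t²/6.
t²/6 = 6 → t² = 36 → t = 6.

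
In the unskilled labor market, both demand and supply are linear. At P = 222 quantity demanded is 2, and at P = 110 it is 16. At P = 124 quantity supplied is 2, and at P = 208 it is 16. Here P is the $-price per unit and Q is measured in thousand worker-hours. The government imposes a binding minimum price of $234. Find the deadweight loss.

Demand slope = (110 − 222)/(16 − 2) = −8, so P = 238 − 8Q.
Supply slope = (208 − 124)/(16 − 2) = 6, so P = 112 + 6Q.
Competitive equilibrium: 238 − 8Q = 112 + 6Q → Q* = 9, P* = 166.
At the floor P = 234, quantity demanded = (238 − 234)/8 = 0.5.
Sellers' marginal cost at Q' = 0.5: 112 + 6·0.5 = 115.
ΔQ = 9 − 0.5 = 8.5; wedge = 234 − 115 = 119.
Deadweight loss = ½ × 8.5 × 119 = $505.75 thousand.

$505.75 thousand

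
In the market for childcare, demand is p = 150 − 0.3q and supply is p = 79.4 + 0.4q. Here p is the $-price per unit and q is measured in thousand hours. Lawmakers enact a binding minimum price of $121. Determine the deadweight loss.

$6.15 thousand

Competitive equilibrium: 150 − 0.3q = 79.4 + 0.4q → q* = 100.8571, p* = 119.7429.
At the floor p = 121, quantity demanded = (150 − 121)/0.3 = 96.6667.
Sellers' marginal cost at q' = 96.6667: 79.4 + 0.4·96.6667 = 118.0667.
Δq = 100.8571 − 96.6667 = 4.1904; wedge = 121 − 118.0667 = 2.9333.
The triangle = ½ × 4.1904 × 2.9333 = $6.15 thousand.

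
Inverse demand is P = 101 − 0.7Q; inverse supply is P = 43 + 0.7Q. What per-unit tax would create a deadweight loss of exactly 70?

Competitive equilibrium: 101 − 0.7Q = 43 + 0.7Q → Q* = 41.4286, P* = 72.
A tax t gives ΔQ = t/1.4 and wedge t, so DWL = t²/2.8.
t²/2.8 = 70 → t² = 196 → t = 14.

14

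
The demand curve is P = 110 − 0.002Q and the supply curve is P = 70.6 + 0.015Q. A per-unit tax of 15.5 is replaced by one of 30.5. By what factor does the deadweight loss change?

Competitive equilibrium: 110 − 0.002Q = 70.6 + 0.015Q → Q* = 2317.6471, P* = 105.3647.
For a per-unit tax t: ΔQ = t/0.017, so DWL = ½·t·(t/0.017) = t²/0.034.
At t = 15.5: DWL = 7066.176. At t = 30.5: DWL = 27360.294.
Ratio = (30.5/15.5)² = 3.872.

3.872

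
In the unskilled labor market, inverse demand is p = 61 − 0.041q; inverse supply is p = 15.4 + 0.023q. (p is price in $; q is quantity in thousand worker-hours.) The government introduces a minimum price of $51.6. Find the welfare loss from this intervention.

$7472.41 thousand

Competitive equilibrium: 61 − 0.041q = 15.4 + 0.023q → q* = 712.5, p* = 31.7875.
At the floor p = 51.6, quantity demanded = (61 − 51.6)/0.041 = 229.2683.
Sellers' marginal cost at q' = 229.2683: 15.4 + 0.023·229.2683 = 20.6732.
Δq = 712.5 − 229.2683 = 483.2317; wedge = 51.6 − 20.6732 = 30.9268.
DWL = ½ × 483.2317 × 30.9268 = $7472.41 thousand.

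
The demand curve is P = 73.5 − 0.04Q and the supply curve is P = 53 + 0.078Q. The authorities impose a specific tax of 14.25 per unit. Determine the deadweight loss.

860.43

Competitive equilibrium: 73.5 − 0.04Q = 53 + 0.078Q → Q* = 173.7288, P* = 66.5508.
With the tax, the buyer price exceeds the seller price by 14.25: (73.5 − 0.04Q) − (53 + 0.078Q) = 14.25 → Q' = 52.9661.
ΔQ = 173.7288 − 52.9661 = 120.7627; the wedge equals the tax, 14.25.
The triangle = ½ × 120.7627 × 14.25 = 860.43.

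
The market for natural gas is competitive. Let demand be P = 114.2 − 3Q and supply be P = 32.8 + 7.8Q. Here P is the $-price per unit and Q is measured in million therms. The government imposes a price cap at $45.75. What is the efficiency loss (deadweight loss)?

$186.50 million

Competitive equilibrium: 114.2 − 3Q = 32.8 + 7.8Q → Q* = 7.53704, P* = 91.58889.
At the ceiling P = 45.75, quantity supplied = (45.75 − 32.8)/7.8 = 1.66026.
Willingness to pay at Q' = 1.66026: 114.2 − 3·1.66026 = 109.21922.
ΔQ = 7.53704 − 1.66026 = 5.87678; wedge = 109.21922 − 45.75 = 63.46922.
Welfare loss = ½ × 5.87678 × 63.46922 = $186.50 million.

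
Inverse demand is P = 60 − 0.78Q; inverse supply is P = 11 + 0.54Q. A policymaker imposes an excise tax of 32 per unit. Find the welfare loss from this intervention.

Competitive equilibrium: 60 − 0.78Q = 11 + 0.54Q → Q* = 37.1212, P* = 31.0455.
With the tax, the buyer price exceeds the seller price by 32: (60 − 0.78Q) − (11 + 0.54Q) = 32 → Q' = 12.8788.
ΔQ = 37.1212 − 12.8788 = 24.2424; the wedge equals the tax, 32.
Welfare loss = ½ × 24.2424 × 32 = 387.88.

387.88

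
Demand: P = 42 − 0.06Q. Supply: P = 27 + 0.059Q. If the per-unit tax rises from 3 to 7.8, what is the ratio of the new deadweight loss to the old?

6.76

Competitive equilibrium: 42 − 0.06Q = 27 + 0.059Q → Q* = 126.0504, P* = 34.437.
For a per-unit tax t: ΔQ = t/0.119, so DWL = ½·t·(t/0.119) = t²/0.238.
At t = 3: DWL = 37.815. At t = 7.8: DWL = 255.630.
Ratio = (7.8/3)² = 6.76.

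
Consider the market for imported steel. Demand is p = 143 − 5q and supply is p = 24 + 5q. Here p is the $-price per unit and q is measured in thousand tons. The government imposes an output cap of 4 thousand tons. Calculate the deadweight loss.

$312.05 thousand

Competitive equilibrium: 143 − 5q = 24 + 5q → q* = 11.9, p* = 83.5.
At q = 4: demand price = 143 − 5·4 = 123; supply price = 24 + 5·4 = 44.
Δq = 11.9 − 4 = 7.9; wedge = 123 − 44 = 79.
The triangle = ½ × 7.9 × 79 = $312.05 thousand.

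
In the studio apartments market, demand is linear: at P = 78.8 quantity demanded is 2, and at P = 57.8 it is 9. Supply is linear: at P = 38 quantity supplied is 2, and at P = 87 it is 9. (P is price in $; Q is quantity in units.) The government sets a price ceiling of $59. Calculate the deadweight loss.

$5.832

Demand slope = (57.8 − 78.8)/(9 − 2) = −3, so P = 84.8 − 3Q.
Supply slope = (87 − 38)/(9 − 2) = 7, so P = 24 + 7Q.
Competitive equilibrium: 84.8 − 3Q = 24 + 7Q → Q* = 6.08, P* = 66.56.
At the ceiling P = 59, quantity supplied = (59 − 24)/7 = 5.
Willingness to pay at Q' = 5: 84.8 − 3·5 = 69.8.
ΔQ = 6.08 − 5 = 1.08; wedge = 69.8 − 59 = 10.8.
Deadweight loss = ½ × 1.08 × 10.8 = $5.832.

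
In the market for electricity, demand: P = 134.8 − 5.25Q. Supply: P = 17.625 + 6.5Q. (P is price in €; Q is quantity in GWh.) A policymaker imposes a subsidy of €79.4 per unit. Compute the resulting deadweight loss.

Competitive equilibrium: 134.8 − 5.25Q = 17.625 + 6.5Q → Q* = 9.9723, P* = 82.4452.
The subsidy lowers effective supply by 79.4: P = 6.5Q − 61.775.
New quantity: 134.8 − 5.25Q = 6.5Q − 61.775 → Q' = 16.7298.
Overproduction ΔQ = 16.7298 − 9.9723 = 6.7575; wedge = subsidy = 79.4.
DWL = ½ × 6.7575 × 79.4 = €268.27.

€268.27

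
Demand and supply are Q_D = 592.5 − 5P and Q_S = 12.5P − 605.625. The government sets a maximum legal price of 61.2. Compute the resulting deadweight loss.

In inverse form: demand P = 118.5 − 0.2Q, supply P = 48.45 + 0.08Q.
Competitive equilibrium: 118.5 − 0.2Q = 48.45 + 0.08Q → Q* = 250.1786, P* = 68.4643.
At the ceiling P = 61.2, quantity supplied = (61.2 − 48.45)/0.08 = 159.375.
Willingness to pay at Q' = 159.375: 118.5 − 0.2·159.375 = 86.625.
ΔQ = 250.1786 − 159.375 = 90.8036; wedge = 86.625 − 61.2 = 25.425.
Deadweight loss = ½ × 90.8036 × 25.425 = 1154.34.

1154.34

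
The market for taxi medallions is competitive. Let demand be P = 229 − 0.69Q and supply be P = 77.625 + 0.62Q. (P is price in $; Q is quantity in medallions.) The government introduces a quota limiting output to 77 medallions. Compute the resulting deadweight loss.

$973.57

Competitive equilibrium: 229 − 0.69Q = 77.625 + 0.62Q → Q* = 115.5534, P* = 149.2681.
At Q = 77: demand price = 229 − 0.69·77 = 175.87; supply price = 77.625 + 0.62·77 = 125.365.
ΔQ = 115.5534 − 77 = 38.5534; wedge = 175.87 − 125.365 = 50.505.
The triangle = ½ × 38.5534 × 50.505 = $973.57.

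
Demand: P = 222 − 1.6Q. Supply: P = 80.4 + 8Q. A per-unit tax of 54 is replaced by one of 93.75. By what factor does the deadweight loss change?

Competitive equilibrium: 222 − 1.6Q = 80.4 + 8Q → Q* = 14.75, P* = 198.4.
For a per-unit tax t: ΔQ = t/9.6, so DWL = ½·t·(t/9.6) = t²/19.2.
At t = 54: DWL = 151.875. At t = 93.75: DWL = 457.764.
Ratio = (93.75/54)² = 3.014.

3.014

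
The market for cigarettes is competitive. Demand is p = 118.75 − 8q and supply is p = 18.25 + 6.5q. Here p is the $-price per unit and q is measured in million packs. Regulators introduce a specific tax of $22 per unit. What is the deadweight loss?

$16.69 million

Competitive equilibrium: 118.75 − 8q = 18.25 + 6.5q → q* = 6.931, p* = 63.3017.
With the tax, the buyer price exceeds the seller price by 22: (118.75 − 8q) − (18.25 + 6.5q) = 22 → q' = 5.4138.
Δq = 6.931 − 5.4138 = 1.5172; the wedge equals the tax, 22.
Welfare loss = ½ × 1.5172 × 22 = $16.69 million.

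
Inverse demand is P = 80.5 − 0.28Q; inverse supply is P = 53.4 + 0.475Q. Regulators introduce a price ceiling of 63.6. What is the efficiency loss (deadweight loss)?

78.50

Competitive equilibrium: 80.5 − 0.28Q = 53.4 + 0.475Q → Q* = 35.894, P* = 70.4497.
At the ceiling P = 63.6, quantity supplied = (63.6 − 53.4)/0.475 = 21.4737.
Willingness to pay at Q' = 21.4737: 80.5 − 0.28·21.4737 = 74.4874.
ΔQ = 35.894 − 21.4737 = 14.4203; wedge = 74.4874 − 63.6 = 10.8874.
Deadweight loss = ½ × 14.4203 × 10.8874 = 78.50.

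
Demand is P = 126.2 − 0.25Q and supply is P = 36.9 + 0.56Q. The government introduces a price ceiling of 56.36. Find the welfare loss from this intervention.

2308.41

Competitive equilibrium: 126.2 − 0.25Q = 36.9 + 0.56Q → Q* = 110.2469, P* = 98.6383.
At the ceiling P = 56.36, quantity supplied = (56.36 − 36.9)/0.56 = 34.75.
Willingness to pay at Q' = 34.75: 126.2 − 0.25·34.75 = 117.5125.
ΔQ = 110.2469 − 34.75 = 75.4969; wedge = 117.5125 − 56.36 = 61.1525.
Welfare loss = ½ × 75.4969 × 61.1525 = 2308.41.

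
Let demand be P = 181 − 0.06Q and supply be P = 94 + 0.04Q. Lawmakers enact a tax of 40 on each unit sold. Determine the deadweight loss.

8000

Competitive equilibrium: 181 − 0.06Q = 94 + 0.04Q → Q* = 870, P* = 128.8.
With the tax, the buyer price exceeds the seller price by 40: (181 − 0.06Q) − (94 + 0.04Q) = 40 → Q' = 470.
ΔQ = 870 − 470 = 400; the wedge equals the tax, 40.
Welfare loss = ½ × 400 × 40 = 8000.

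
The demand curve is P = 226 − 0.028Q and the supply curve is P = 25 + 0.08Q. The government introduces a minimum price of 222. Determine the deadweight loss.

Competitive equilibrium: 226 − 0.028Q = 25 + 0.08Q → Q* = 1861.11111, P* = 173.88889.
At the floor P = 222, quantity demanded = (226 − 222)/0.028 = 142.85714.
Sellers' marginal cost at Q' = 142.85714: 25 + 0.08·142.85714 = 36.42857.
ΔQ = 1861.11111 − 142.85714 = 1718.25397; wedge = 222 − 36.42857 = 185.57143.
Welfare loss = ½ × 1718.25397 × 185.57143 = 159429.42.

159429.42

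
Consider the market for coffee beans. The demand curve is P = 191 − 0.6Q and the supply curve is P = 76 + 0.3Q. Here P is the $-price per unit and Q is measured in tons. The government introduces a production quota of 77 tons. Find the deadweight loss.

$1160.27

Competitive equilibrium: 191 − 0.6Q = 76 + 0.3Q → Q* = 127.7778, P* = 114.3333.
At Q = 77: demand price = 191 − 0.6·77 = 144.8; supply price = 76 + 0.3·77 = 99.1.
ΔQ = 127.7778 − 77 = 50.7778; wedge = 144.8 − 99.1 = 45.7.
Deadweight loss = ½ × 50.7778 × 45.7 = $1160.27.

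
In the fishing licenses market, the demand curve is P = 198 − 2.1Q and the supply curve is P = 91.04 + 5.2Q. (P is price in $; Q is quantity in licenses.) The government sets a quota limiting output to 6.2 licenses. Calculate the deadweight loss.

$260.75

Competitive equilibrium: 198 − 2.1Q = 91.04 + 5.2Q → Q* = 14.6521, P* = 167.2307.
At Q = 6.2: demand price = 198 − 2.1·6.2 = 184.98; supply price = 91.04 + 5.2·6.2 = 123.28.
ΔQ = 14.6521 − 6.2 = 8.4521; wedge = 184.98 − 123.28 = 61.7.
Welfare loss = ½ × 8.4521 × 61.7 = $260.75.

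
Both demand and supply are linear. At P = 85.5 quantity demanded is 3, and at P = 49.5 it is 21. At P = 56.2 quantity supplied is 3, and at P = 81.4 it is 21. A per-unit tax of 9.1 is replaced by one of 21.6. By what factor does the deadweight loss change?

5.634

Demand slope = (49.5 − 85.5)/(21 − 3) = −2, so P = 91.5 − 2Q.
Supply slope = (81.4 − 56.2)/(21 − 3) = 1.4, so P = 52 + 1.4Q.
Competitive equilibrium: 91.5 − 2Q = 52 + 1.4Q → Q* = 11.6176, P* = 68.2647.
For a per-unit tax t: ΔQ = t/3.4, so DWL = ½·t·(t/3.4) = t²/6.8.
At t = 9.1: DWL = 12.178. At t = 21.6: DWL = 68.612.
Ratio = (21.6/9.1)² = 5.634.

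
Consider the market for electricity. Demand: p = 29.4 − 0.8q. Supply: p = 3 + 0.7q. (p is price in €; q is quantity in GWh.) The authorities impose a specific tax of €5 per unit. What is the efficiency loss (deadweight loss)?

€8.33

Competitive equilibrium: 29.4 − 0.8q = 3 + 0.7q → q* = 17.6, p* = 15.32.
With the tax, the buyer price exceeds the seller price by 5: (29.4 − 0.8q) − (3 + 0.7q) = 5 → q' = 14.2667.
Δq = 17.6 − 14.2667 = 3.3333; the wedge equals the tax, 5.
Deadweight loss = ½ × 3.3333 × 5 = €8.33.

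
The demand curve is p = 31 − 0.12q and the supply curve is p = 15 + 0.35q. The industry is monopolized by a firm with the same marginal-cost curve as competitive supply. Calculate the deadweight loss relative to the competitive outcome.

11.27

Competitive equilibrium: 31 − 0.12q = 15 + 0.35q → q* = 34.0426, p* = 26.9149.
Marginal revenue: MR = 31 − 0.24q. Set MR = MC: 31 − 0.24q = 15 + 0.35q → q_m = 27.1186.
Price p_m = 31 − 0.12·27.1186 = 27.7458; MC(q_m) = 15 + 0.35·27.1186 = 24.4915.
Competitive q* = 34.0426, so Δq = 6.924; wedge = 27.7458 − 24.4915 = 3.2543.
Deadweight loss = ½ × 6.924 × 3.2543 = 11.27.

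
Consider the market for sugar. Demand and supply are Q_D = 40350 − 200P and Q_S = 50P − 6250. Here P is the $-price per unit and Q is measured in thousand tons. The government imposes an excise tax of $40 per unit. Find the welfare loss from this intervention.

$32000 thousand

In inverse form: demand P = 201.75 − 0.005Q, supply P = 125 + 0.02Q.
Competitive equilibrium: 201.75 − 0.005Q = 125 + 0.02Q → Q* = 3070, P* = 186.4.
With the tax, the buyer price exceeds the seller price by 40: (201.75 − 0.005Q) − (125 + 0.02Q) = 40 → Q' = 1470.
ΔQ = 3070 − 1470 = 1600; the wedge equals the tax, 40.
The triangle = ½ × 1600 × 40 = $32000 thousand.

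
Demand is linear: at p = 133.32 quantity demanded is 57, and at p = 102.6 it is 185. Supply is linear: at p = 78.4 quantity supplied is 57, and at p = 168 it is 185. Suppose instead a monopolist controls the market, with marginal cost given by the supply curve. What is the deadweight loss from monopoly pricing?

Demand slope = (102.6 − 133.32)/(185 − 57) = −0.24, so p = 147 − 0.24q.
Supply slope = (168 − 78.4)/(185 − 57) = 0.7, so p = 38.5 + 0.7q.
Competitive equilibrium: 147 − 0.24q = 38.5 + 0.7q → q* = 115.4255, p* = 119.2979.
Marginal revenue: MR = 147 − 0.48q. Set MR = MC: 147 − 0.48q = 38.5 + 0.7q → q_m = 91.9492.
Price p_m = 147 − 0.24·91.9492 = 124.9322; MC(q_m) = 38.5 + 0.7·91.9492 = 102.8644.
Competitive q* = 115.4255, so Δq = 23.4763; wedge = 124.9322 − 102.8644 = 22.0678.
DWL = ½ × 23.4763 × 22.0678 = 259.04.

259.04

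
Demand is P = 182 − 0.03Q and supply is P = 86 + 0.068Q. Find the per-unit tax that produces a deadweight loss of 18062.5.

59.5

Competitive equilibrium: 182 − 0.03Q = 86 + 0.068Q → Q* = 979.5918, P* = 152.6122.
A tax t gives ΔQ = t/0.098 and wedge t, so DWL = t²/0.196.
t²/0.196 = 18062.5 → t² = 3540.25 → t = 59.5.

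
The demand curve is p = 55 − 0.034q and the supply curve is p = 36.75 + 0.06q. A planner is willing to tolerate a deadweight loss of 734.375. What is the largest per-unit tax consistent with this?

Competitive equilibrium: 55 − 0.034q = 36.75 + 0.06q → q* = 194.1489, p* = 48.3989.
A tax t gives Δq = t/0.094 and wedge t, so DWL = t²/0.188.
t²/0.188 = 734.375 → t² = 138.0625 → t = 11.75.

11.75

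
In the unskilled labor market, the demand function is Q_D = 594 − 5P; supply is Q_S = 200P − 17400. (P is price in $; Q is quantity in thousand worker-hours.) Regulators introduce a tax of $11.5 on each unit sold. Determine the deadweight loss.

$322.56 thousand

In inverse form: demand P = 118.8 − 0.2Q, supply P = 87 + 0.005Q.
Competitive equilibrium: 118.8 − 0.2Q = 87 + 0.005Q → Q* = 155.122, P* = 87.7756.
With the tax, the buyer price exceeds the seller price by 11.5: (118.8 − 0.2Q) − (87 + 0.005Q) = 11.5 → Q' = 99.0244.
ΔQ = 155.122 − 99.0244 = 56.0976; the wedge equals the tax, 11.5.
Welfare loss = ½ × 56.0976 × 11.5 = $322.56 thousand.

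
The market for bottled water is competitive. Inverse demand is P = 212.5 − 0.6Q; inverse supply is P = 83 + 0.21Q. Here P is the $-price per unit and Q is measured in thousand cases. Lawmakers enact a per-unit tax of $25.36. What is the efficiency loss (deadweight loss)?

Competitive equilibrium: 212.5 − 0.6Q = 83 + 0.21Q → Q* = 159.8765, P* = 116.5741.
With the tax, the buyer price exceeds the seller price by 25.36: (212.5 − 0.6Q) − (83 + 0.21Q) = 25.36 → Q' = 128.5679.
ΔQ = 159.8765 − 128.5679 = 31.3086; the wedge equals the tax, 25.36.
Deadweight loss = ½ × 31.3086 × 25.36 = $396.99 thousand.

$396.99 thousand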